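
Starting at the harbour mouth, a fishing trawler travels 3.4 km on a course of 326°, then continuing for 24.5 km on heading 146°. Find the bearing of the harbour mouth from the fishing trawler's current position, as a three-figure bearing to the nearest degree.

326°

Leg 1 (326°, 3.4 km): east 3.4 sin 326° = -1.90, north 3.4 cos 326° = 2.82
Leg 2 (146°, 24.5 km): east 24.5 sin 146° = 13.70, north 24.5 cos 146° = -20.31
Net displacement: 11.80 east, -17.49 north. Direction back to start is (-11.80, 17.49): bearing = atan2(-11.80, 17.49) mod 360° = 326.00° ≈ 326°.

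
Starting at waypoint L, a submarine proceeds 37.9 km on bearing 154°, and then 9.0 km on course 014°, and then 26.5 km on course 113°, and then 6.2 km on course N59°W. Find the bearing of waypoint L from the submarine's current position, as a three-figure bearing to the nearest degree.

Leg 1 (154°, 37.9 km): east 37.9 sin 154° = 16.61, north 37.9 cos 154° = -34.06
Leg 2 (014°, 9.0 km): east 9.0 sin 14° = 2.18, north 9.0 cos 14° = 8.73
Leg 3 (113°, 26.5 km): east 26.5 sin 113° = 24.39, north 26.5 cos 113° = -10.35
Leg 4 (N59°W, 6.2 km): east 6.2 sin 301° = -5.31, north 6.2 cos 301° = 3.19
Net displacement: 37.87 east, -32.49 north. Direction back to start is (-37.87, 32.49): bearing = atan2(-37.87, 32.49) mod 360° = 310.63° ≈ 311°.

311°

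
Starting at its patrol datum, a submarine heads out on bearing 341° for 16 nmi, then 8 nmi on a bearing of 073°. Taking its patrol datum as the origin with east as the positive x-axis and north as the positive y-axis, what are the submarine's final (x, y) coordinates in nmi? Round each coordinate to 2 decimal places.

(2.44, 17.47)

Leg 1 (341°, 16 nmi): east 16 sin 341° = -5.21, north 16 cos 341° = 15.13
Leg 2 (073°, 8 nmi): east 8 sin 73° = 7.65, north 8 cos 73° = 2.34
Summing: 2.44 nmi east, 17.47 nmi north → (2.44, 17.47).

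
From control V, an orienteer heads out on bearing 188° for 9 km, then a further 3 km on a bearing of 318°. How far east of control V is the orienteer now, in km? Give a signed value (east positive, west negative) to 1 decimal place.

Leg 1 (188°, 9 km): east 9 sin 188° = -1.25, north 9 cos 188° = -8.91
Leg 2 (318°, 3 km): east 3 sin 318° = -2.01, north 3 cos 318° = 2.23
Net east component: -3.26 km.

-3.3 km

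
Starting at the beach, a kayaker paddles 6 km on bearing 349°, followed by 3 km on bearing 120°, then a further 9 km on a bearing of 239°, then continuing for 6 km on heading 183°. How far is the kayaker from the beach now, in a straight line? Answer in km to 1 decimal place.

Leg 1 (349°, 6 km): east 6 sin 349° = -1.14, north 6 cos 349° = 5.89
Leg 2 (120°, 3 km): east 3 sin 120° = 2.60, north 3 cos 120° = -1.50
Leg 3 (239°, 9 km): east 9 sin 239° = -7.71, north 9 cos 239° = -4.64
Leg 4 (183°, 6 km): east 6 sin 183° = -0.31, north 6 cos 183° = -5.99
Net: -6.58 east, -6.24 north. Distance = √((-6.58)² + (-6.24)²) = 9.063 km.

9.1 km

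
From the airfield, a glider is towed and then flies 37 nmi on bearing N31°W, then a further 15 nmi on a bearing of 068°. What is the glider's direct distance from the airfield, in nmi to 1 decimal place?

37.7 nmi

Leg 1 (N31°W, 37 nmi): east 37 sin 329° = -19.06, north 37 cos 329° = 31.72
Leg 2 (068°, 15 nmi): east 15 sin 68° = 13.91, north 15 cos 68° = 5.62
Net: -5.15 east, 37.33 north. Distance = √((-5.15)² + (37.33)²) = 37.688 nmi.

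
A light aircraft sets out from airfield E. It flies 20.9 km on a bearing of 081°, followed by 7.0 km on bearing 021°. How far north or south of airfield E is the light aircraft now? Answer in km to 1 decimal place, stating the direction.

Leg 1 (081°, 20.9 km): east 20.9 sin 81° = 20.64, north 20.9 cos 81° = 3.27
Leg 2 (021°, 7.0 km): east 7.0 sin 21° = 2.51, north 7.0 cos 21° = 6.54
Net north component: 9.80 km.

9.8 km north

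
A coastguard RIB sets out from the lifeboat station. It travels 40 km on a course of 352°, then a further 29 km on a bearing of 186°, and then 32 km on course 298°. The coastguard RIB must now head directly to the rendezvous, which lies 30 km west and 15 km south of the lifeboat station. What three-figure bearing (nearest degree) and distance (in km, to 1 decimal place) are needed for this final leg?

170°, 41.4 km

Leg 1 (352°, 40 km): east 40 sin 352° = -5.57, north 40 cos 352° = 39.61
Leg 2 (186°, 29 km): east 29 sin 186° = -3.03, north 29 cos 186° = -28.84
Leg 3 (298°, 32 km): east 32 sin 298° = -28.25, north 32 cos 298° = 15.02
Current position: (-36.85, 25.79). Target: (-30, -15). Remaining: Δeast = 6.85, Δnorth = -40.79.
Bearing = atan2(6.85, -40.79) mod 360° = 170.46°; distance = √((6.85)² + (-40.79)²) = 41.364 km.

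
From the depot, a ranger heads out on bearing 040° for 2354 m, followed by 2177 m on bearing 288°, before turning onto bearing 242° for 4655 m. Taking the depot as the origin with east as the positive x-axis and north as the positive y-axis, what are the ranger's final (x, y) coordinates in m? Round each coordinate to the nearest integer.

Leg 1 (040°, 2354 m): east 2354 sin 40° = 1513.12, north 2354 cos 40° = 1803.27
Leg 2 (288°, 2177 m): east 2177 sin 288° = -2070.45, north 2177 cos 288° = 672.73
Leg 3 (242°, 4655 m): east 4655 sin 242° = -4110.12, north 4655 cos 242° = -2185.39
Summing: -4667.45 m east, 290.61 m north → (-4667, 291).

(-4667, 291)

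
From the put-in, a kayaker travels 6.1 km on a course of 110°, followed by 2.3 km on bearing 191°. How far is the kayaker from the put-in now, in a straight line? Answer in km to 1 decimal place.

Leg 1 (110°, 6.1 km): east 6.1 sin 110° = 5.73, north 6.1 cos 110° = -2.09
Leg 2 (191°, 2.3 km): east 2.3 sin 191° = -0.44, north 2.3 cos 191° = -2.26
Net: 5.29 east, -4.34 north. Distance = √((5.29)² + (-4.34)²) = 6.848 km.

6.8 km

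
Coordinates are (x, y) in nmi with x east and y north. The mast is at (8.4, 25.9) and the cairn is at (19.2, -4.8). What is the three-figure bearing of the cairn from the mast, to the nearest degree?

Δeast = 19.2 − 8.4 = 10.80; Δnorth = -4.8 − 25.9 = -30.70.
Bearing = atan2(Δeast, Δnorth) mod 360° = 160.62° ≈ 161°.

161°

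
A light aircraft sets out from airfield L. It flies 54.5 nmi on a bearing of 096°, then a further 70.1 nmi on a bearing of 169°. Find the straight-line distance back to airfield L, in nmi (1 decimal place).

Leg 1 (096°, 54.5 nmi): east 54.5 sin 96° = 54.20, north 54.5 cos 96° = -5.70
Leg 2 (169°, 70.1 nmi): east 70.1 sin 169° = 13.38, north 70.1 cos 169° = -68.81
Net: 67.58 east, -74.51 north. Distance = √((67.58)² + (-74.51)²) = 100.589 nmi.

100.6 nmi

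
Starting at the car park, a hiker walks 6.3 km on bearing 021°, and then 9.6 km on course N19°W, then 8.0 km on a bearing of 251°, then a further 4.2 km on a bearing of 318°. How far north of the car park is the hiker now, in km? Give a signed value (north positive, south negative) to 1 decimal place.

Leg 1 (021°, 6.3 km): east 6.3 sin 21° = 2.26, north 6.3 cos 21° = 5.88
Leg 2 (N19°W, 9.6 km): east 9.6 sin 341° = -3.13, north 9.6 cos 341° = 9.08
Leg 3 (251°, 8.0 km): east 8.0 sin 251° = -7.56, north 8.0 cos 251° = -2.60
Leg 4 (318°, 4.2 km): east 4.2 sin 318° = -2.81, north 4.2 cos 318° = 3.12
Net north component: 15.48 km.

15.5 km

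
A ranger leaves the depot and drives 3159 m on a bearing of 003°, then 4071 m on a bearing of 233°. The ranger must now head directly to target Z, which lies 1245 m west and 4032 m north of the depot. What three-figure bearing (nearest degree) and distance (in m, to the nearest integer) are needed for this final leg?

Leg 1 (003°, 3159 m): east 3159 sin 3° = 165.33, north 3159 cos 3° = 3154.67
Leg 2 (233°, 4071 m): east 4071 sin 233° = -3251.25, north 4071 cos 233° = -2449.99
Current position: (-3085.92, 704.68). Target: (-1245, 4032). Remaining: Δeast = 1840.92, Δnorth = 3327.32.
Bearing = atan2(1840.92, 3327.32) mod 360° = 28.95°; distance = √((1840.92)² + (3327.32)²) = 3802.633 m.

029°, 3803 m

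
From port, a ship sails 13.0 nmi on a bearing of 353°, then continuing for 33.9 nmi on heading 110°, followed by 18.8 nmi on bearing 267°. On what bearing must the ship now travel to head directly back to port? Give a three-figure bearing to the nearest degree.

Leg 1 (353°, 13.0 nmi): east 13.0 sin 353° = -1.58, north 13.0 cos 353° = 12.90
Leg 2 (110°, 33.9 nmi): east 33.9 sin 110° = 31.86, north 33.9 cos 110° = -11.59
Leg 3 (267°, 18.8 nmi): east 18.8 sin 267° = -18.77, north 18.8 cos 267° = -0.98
Net displacement: 11.50 east, 0.32 north. Direction back to start is (-11.50, -0.32): bearing = atan2(-11.50, -0.32) mod 360° = 268.38° ≈ 268°.

268°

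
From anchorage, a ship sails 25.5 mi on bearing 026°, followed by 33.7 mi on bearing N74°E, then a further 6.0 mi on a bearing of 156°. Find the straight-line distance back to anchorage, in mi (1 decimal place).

53.2 mi

Leg 1 (026°, 25.5 mi): east 25.5 sin 26° = 11.18, north 25.5 cos 26° = 22.92
Leg 2 (N74°E, 33.7 mi): east 33.7 sin 74° = 32.39, north 33.7 cos 74° = 9.29
Leg 3 (156°, 6.0 mi): east 6.0 sin 156° = 2.44, north 6.0 cos 156° = -5.48
Net: 46.01 east, 26.73 north. Distance = √((46.01)² + (26.73)²) = 53.212 mi.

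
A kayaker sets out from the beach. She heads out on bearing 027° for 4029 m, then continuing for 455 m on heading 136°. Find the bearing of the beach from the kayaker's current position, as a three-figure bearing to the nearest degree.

213°

Leg 1 (027°, 4029 m): east 4029 sin 27° = 1829.13, north 4029 cos 27° = 3589.87
Leg 2 (136°, 455 m): east 455 sin 136° = 316.07, north 455 cos 136° = -327.30
Net displacement: 2145.20 east, 3262.57 north. Direction back to start is (-2145.20, -3262.57): bearing = atan2(-2145.20, -3262.57) mod 360° = 213.33° ≈ 213°.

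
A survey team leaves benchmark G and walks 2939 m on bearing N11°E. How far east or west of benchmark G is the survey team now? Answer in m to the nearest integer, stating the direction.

Leg 1 (N11°E, 2939 m): east 2939 sin 11° = 560.79, north 2939 cos 11° = 2885.00
Net east component: 560.79 m.

561 m east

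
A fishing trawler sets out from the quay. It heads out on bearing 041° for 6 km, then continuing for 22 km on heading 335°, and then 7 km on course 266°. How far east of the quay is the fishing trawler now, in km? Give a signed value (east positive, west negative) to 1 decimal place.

-12.3 km

Leg 1 (041°, 6 km): east 6 sin 41° = 3.94, north 6 cos 41° = 4.53
Leg 2 (335°, 22 km): east 22 sin 335° = -9.30, north 22 cos 335° = 19.94
Leg 3 (266°, 7 km): east 7 sin 266° = -6.98, north 7 cos 266° = -0.49
Net east component: -12.34 km.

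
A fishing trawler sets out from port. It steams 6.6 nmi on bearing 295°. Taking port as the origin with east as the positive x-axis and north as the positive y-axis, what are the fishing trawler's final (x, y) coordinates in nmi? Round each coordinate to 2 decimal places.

(-5.98, 2.79)

Leg 1 (295°, 6.6 nmi): east 6.6 sin 295° = -5.98, north 6.6 cos 295° = 2.79
Summing: -5.98 nmi east, 2.79 nmi north → (-5.98, 2.79).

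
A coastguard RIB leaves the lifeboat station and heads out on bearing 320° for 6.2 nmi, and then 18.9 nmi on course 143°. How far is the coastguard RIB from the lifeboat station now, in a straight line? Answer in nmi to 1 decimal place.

12.7 nmi

Leg 1 (320°, 6.2 nmi): east 6.2 sin 320° = -3.99, north 6.2 cos 320° = 4.75
Leg 2 (143°, 18.9 nmi): east 18.9 sin 143° = 11.37, north 18.9 cos 143° = -15.09
Net: 7.39 east, -10.34 north. Distance = √((7.39)² + (-10.34)²) = 12.713 nmi.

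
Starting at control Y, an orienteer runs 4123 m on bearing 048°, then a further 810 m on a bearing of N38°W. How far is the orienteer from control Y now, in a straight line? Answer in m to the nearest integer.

Leg 1 (048°, 4123 m): east 4123 sin 48° = 3063.99, north 4123 cos 48° = 2758.83
Leg 2 (N38°W, 810 m): east 810 sin 322° = -498.69, north 810 cos 322° = 638.29
Net: 2565.30 east, 3397.11 north. Distance = √((2565.30)² + (3397.11)²) = 4256.894 m.

4257 m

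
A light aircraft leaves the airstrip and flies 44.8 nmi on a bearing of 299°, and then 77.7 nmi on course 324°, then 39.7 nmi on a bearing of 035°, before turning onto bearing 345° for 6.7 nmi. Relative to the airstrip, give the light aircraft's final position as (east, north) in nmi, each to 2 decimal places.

Leg 1 (299°, 44.8 nmi): east 44.8 sin 299° = -39.18, north 44.8 cos 299° = 21.72
Leg 2 (324°, 77.7 nmi): east 77.7 sin 324° = -45.67, north 77.7 cos 324° = 62.86
Leg 3 (035°, 39.7 nmi): east 39.7 sin 35° = 22.77, north 39.7 cos 35° = 32.52
Leg 4 (345°, 6.7 nmi): east 6.7 sin 345° = -1.73, north 6.7 cos 345° = 6.47
Summing: -63.82 nmi east, 123.57 nmi north → (-63.82, 123.57).

(-63.82, 123.57)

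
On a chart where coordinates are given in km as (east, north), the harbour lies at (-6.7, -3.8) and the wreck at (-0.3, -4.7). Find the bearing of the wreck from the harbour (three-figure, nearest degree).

098°

Δeast = -0.3 − -6.7 = 6.40; Δnorth = -4.7 − -3.8 = -0.90.
Bearing = atan2(Δeast, Δnorth) mod 360° = 98.00° ≈ 098°.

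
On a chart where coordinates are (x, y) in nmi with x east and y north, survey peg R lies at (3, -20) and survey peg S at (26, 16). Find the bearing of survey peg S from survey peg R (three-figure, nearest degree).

033°

Δeast = 26 − 3 = 23.00; Δnorth = 16 − -20 = 36.00.
Bearing = atan2(Δeast, Δnorth) mod 360° = 32.57° ≈ 033°.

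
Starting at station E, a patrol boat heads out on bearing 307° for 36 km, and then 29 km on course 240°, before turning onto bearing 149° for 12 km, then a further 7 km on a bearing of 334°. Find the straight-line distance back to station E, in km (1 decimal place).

Leg 1 (307°, 36 km): east 36 sin 307° = -28.75, north 36 cos 307° = 21.67
Leg 2 (240°, 29 km): east 29 sin 240° = -25.11, north 29 cos 240° = -14.50
Leg 3 (149°, 12 km): east 12 sin 149° = 6.18, north 12 cos 149° = -10.29
Leg 4 (334°, 7 km): east 7 sin 334° = -3.07, north 7 cos 334° = 6.29
Net: -50.75 east, 3.17 north. Distance = √((-50.75)² + (3.17)²) = 50.853 km.

50.9 km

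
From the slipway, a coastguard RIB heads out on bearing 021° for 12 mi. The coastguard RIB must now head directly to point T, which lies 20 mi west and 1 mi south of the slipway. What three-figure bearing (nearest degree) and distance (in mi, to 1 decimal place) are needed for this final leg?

Leg 1 (021°, 12 mi): east 12 sin 21° = 4.30, north 12 cos 21° = 11.20
Current position: (4.30, 11.20). Target: (-20, -1). Remaining: Δeast = -24.30, Δnorth = -12.20.
Bearing = atan2(-24.30, -12.20) mod 360° = 243.34°; distance = √((-24.30)² + (-12.20)²) = 27.192 mi.

243°, 27.2 mi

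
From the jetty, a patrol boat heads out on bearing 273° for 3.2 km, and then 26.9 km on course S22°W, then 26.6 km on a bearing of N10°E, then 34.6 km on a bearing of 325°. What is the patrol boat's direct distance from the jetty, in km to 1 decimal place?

Leg 1 (273°, 3.2 km): east 3.2 sin 273° = -3.20, north 3.2 cos 273° = 0.17
Leg 2 (S22°W, 26.9 km): east 26.9 sin 202° = -10.08, north 26.9 cos 202° = -24.94
Leg 3 (N10°E, 26.6 km): east 26.6 sin 10° = 4.62, north 26.6 cos 10° = 26.20
Leg 4 (325°, 34.6 km): east 34.6 sin 325° = -19.85, north 34.6 cos 325° = 28.34
Net: -28.50 east, 29.76 north. Distance = √((-28.50)² + (29.76)²) = 41.209 km.

41.2 km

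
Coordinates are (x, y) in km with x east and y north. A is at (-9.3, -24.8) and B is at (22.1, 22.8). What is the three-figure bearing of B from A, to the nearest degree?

Δeast = 22.1 − -9.3 = 31.40; Δnorth = 22.8 − -24.8 = 47.60.
Bearing = atan2(Δeast, Δnorth) mod 360° = 33.41° ≈ 033°.

033°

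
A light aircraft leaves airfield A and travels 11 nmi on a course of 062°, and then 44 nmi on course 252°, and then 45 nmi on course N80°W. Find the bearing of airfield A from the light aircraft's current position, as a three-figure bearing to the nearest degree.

Leg 1 (062°, 11 nmi): east 11 sin 62° = 9.71, north 11 cos 62° = 5.16
Leg 2 (252°, 44 nmi): east 44 sin 252° = -41.85, north 44 cos 252° = -13.60
Leg 3 (N80°W, 45 nmi): east 45 sin 280° = -44.32, north 45 cos 280° = 7.81
Net displacement: -76.45 east, -0.62 north. Direction back to start is (76.45, 0.62): bearing = atan2(76.45, 0.62) mod 360° = 89.54° ≈ 090°.

090°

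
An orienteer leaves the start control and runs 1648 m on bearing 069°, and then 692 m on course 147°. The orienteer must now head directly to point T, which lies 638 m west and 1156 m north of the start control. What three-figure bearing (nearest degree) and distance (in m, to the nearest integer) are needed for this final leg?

Leg 1 (069°, 1648 m): east 1648 sin 69° = 1538.54, north 1648 cos 69° = 590.59
Leg 2 (147°, 692 m): east 692 sin 147° = 376.89, north 692 cos 147° = -580.36
Current position: (1915.43, 10.23). Target: (-638, 1156). Remaining: Δeast = -2553.43, Δnorth = 1145.77.
Bearing = atan2(-2553.43, 1145.77) mod 360° = 294.17°; distance = √((-2553.43)² + (1145.77)²) = 2798.713 m.

294°, 2799 m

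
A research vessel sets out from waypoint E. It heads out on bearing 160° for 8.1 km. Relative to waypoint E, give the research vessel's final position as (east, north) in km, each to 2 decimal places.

Leg 1 (160°, 8.1 km): east 8.1 sin 160° = 2.77, north 8.1 cos 160° = -7.61
Summing: 2.77 km east, -7.61 km north → (2.77, -7.61).

(2.77, -7.61)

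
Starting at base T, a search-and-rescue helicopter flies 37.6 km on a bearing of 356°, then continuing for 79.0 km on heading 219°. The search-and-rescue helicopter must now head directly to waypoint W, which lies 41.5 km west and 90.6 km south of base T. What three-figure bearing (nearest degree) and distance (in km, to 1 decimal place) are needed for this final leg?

Leg 1 (356°, 37.6 km): east 37.6 sin 356° = -2.62, north 37.6 cos 356° = 37.51
Leg 2 (219°, 79.0 km): east 79.0 sin 219° = -49.72, north 79.0 cos 219° = -61.39
Current position: (-52.34, -23.89). Target: (-41.5, -90.6). Remaining: Δeast = 10.84, Δnorth = -66.71.
Bearing = atan2(10.84, -66.71) mod 360° = 170.77°; distance = √((10.84)² + (-66.71)²) = 67.589 km.

171°, 67.6 km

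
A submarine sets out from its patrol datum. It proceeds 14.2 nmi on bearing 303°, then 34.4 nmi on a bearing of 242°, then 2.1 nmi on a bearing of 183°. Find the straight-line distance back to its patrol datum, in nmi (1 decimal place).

43.7 nmi

Leg 1 (303°, 14.2 nmi): east 14.2 sin 303° = -11.91, north 14.2 cos 303° = 7.73
Leg 2 (242°, 34.4 nmi): east 34.4 sin 242° = -30.37, north 34.4 cos 242° = -16.15
Leg 3 (183°, 2.1 nmi): east 2.1 sin 183° = -0.11, north 2.1 cos 183° = -2.10
Net: -42.39 east, -10.51 north. Distance = √((-42.39)² + (-10.51)²) = 43.677 nmi.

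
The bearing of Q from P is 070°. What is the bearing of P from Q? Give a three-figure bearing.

250°

Back-bearing = 070° + 180° = 250°.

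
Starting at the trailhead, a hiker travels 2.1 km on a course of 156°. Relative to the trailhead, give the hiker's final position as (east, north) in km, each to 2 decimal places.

Leg 1 (156°, 2.1 km): east 2.1 sin 156° = 0.85, north 2.1 cos 156° = -1.92
Summing: 0.85 km east, -1.92 km north → (0.85, -1.92).

(0.85, -1.92)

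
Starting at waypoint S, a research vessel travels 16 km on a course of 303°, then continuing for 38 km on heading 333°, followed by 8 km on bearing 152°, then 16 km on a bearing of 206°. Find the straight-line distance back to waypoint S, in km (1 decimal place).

40.0 km

Leg 1 (303°, 16 km): east 16 sin 303° = -13.42, north 16 cos 303° = 8.71
Leg 2 (333°, 38 km): east 38 sin 333° = -17.25, north 38 cos 333° = 33.86
Leg 3 (152°, 8 km): east 8 sin 152° = 3.76, north 8 cos 152° = -7.06
Leg 4 (206°, 16 km): east 16 sin 206° = -7.01, north 16 cos 206° = -14.38
Net: -33.93 east, 21.13 north. Distance = √((-33.93)² + (21.13)²) = 39.969 km.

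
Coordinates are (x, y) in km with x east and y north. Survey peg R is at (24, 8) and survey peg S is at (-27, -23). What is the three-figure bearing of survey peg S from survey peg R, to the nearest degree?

239°

Δeast = -27 − 24 = -51.00; Δnorth = -23 − 8 = -31.00.
Bearing = atan2(Δeast, Δnorth) mod 360° = 238.71° ≈ 239°.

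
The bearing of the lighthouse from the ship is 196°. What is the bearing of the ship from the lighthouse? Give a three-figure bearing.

Back-bearing = 196° − 180° = 016°.

016°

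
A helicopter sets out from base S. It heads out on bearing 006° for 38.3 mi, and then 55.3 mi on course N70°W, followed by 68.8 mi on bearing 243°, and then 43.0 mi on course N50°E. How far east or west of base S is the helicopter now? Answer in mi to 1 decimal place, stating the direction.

76.3 mi west

Leg 1 (006°, 38.3 mi): east 38.3 sin 6° = 4.00, north 38.3 cos 6° = 38.09
Leg 2 (N70°W, 55.3 mi): east 55.3 sin 290° = -51.97, north 55.3 cos 290° = 18.91
Leg 3 (243°, 68.8 mi): east 68.8 sin 243° = -61.30, north 68.8 cos 243° = -31.23
Leg 4 (N50°E, 43.0 mi): east 43.0 sin 50° = 32.94, north 43.0 cos 50° = 27.64
Net east component: -76.32 mi.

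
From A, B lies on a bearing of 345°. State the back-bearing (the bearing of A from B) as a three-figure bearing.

Back-bearing = 345° − 180° = 165°.

165°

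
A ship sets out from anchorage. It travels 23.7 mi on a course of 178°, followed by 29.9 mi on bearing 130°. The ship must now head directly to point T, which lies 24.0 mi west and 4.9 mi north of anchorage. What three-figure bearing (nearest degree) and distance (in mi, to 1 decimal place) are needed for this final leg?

315°, 67.6 mi

Leg 1 (178°, 23.7 mi): east 23.7 sin 178° = 0.83, north 23.7 cos 178° = -23.69
Leg 2 (130°, 29.9 mi): east 29.9 sin 130° = 22.90, north 29.9 cos 130° = -19.22
Current position: (23.73, -42.90). Target: (-24.0, 4.9). Remaining: Δeast = -47.73, Δnorth = 47.80.
Bearing = atan2(-47.73, 47.80) mod 360° = 315.04°; distance = √((-47.73)² + (47.80)²) = 67.555 mi.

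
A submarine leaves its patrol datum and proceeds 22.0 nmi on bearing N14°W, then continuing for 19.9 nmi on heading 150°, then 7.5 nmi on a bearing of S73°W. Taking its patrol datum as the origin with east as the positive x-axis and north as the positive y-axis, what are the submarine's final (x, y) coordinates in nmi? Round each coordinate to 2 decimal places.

(-2.54, 1.92)

Leg 1 (N14°W, 22.0 nmi): east 22.0 sin 346° = -5.32, north 22.0 cos 346° = 21.35
Leg 2 (150°, 19.9 nmi): east 19.9 sin 150° = 9.95, north 19.9 cos 150° = -17.23
Leg 3 (S73°W, 7.5 nmi): east 7.5 sin 253° = -7.17, north 7.5 cos 253° = -2.19
Summing: -2.54 nmi east, 1.92 nmi north → (-2.54, 1.92).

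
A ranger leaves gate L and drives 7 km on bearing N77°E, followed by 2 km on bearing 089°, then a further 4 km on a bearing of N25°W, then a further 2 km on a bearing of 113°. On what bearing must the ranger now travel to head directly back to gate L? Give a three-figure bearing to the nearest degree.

Leg 1 (N77°E, 7 km): east 7 sin 77° = 6.82, north 7 cos 77° = 1.57
Leg 2 (089°, 2 km): east 2 sin 89° = 2.00, north 2 cos 89° = 0.03
Leg 3 (N25°W, 4 km): east 4 sin 335° = -1.69, north 4 cos 335° = 3.63
Leg 4 (113°, 2 km): east 2 sin 113° = 1.84, north 2 cos 113° = -0.78
Net displacement: 8.97 east, 4.45 north. Direction back to start is (-8.97, -4.45): bearing = atan2(-8.97, -4.45) mod 360° = 243.60° ≈ 244°.

244°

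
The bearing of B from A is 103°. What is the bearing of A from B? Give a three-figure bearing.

Back-bearing = 103° + 180° = 283°.

283°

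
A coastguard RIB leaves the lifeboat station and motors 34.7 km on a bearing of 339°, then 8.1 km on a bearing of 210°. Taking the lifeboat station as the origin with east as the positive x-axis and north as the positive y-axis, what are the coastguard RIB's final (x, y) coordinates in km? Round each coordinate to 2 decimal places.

Leg 1 (339°, 34.7 km): east 34.7 sin 339° = -12.44, north 34.7 cos 339° = 32.40
Leg 2 (210°, 8.1 km): east 8.1 sin 210° = -4.05, north 8.1 cos 210° = -7.01
Summing: -16.49 km east, 25.38 km north → (-16.49, 25.38).

(-16.49, 25.38)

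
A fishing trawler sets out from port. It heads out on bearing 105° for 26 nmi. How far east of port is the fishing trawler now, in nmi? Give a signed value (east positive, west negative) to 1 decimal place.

25.1 nmi

Leg 1 (105°, 26 nmi): east 26 sin 105° = 25.11, north 26 cos 105° = -6.73
Net east component: 25.11 nmi.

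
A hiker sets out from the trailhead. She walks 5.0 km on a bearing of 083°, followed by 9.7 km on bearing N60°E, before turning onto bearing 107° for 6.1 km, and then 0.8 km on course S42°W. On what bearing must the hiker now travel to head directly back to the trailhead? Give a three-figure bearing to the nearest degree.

Leg 1 (083°, 5.0 km): east 5.0 sin 83° = 4.96, north 5.0 cos 83° = 0.61
Leg 2 (N60°E, 9.7 km): east 9.7 sin 60° = 8.40, north 9.7 cos 60° = 4.85
Leg 3 (107°, 6.1 km): east 6.1 sin 107° = 5.83, north 6.1 cos 107° = -1.78
Leg 4 (S42°W, 0.8 km): east 0.8 sin 222° = -0.54, north 0.8 cos 222° = -0.59
Net displacement: 18.66 east, 3.08 north. Direction back to start is (-18.66, -3.08): bearing = atan2(-18.66, -3.08) mod 360° = 260.62° ≈ 261°.

261°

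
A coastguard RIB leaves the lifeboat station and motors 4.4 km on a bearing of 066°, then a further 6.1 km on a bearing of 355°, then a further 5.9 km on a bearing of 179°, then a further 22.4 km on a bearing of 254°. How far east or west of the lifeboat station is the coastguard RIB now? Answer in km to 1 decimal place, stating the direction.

17.9 km west

Leg 1 (066°, 4.4 km): east 4.4 sin 66° = 4.02, north 4.4 cos 66° = 1.79
Leg 2 (355°, 6.1 km): east 6.1 sin 355° = -0.53, north 6.1 cos 355° = 6.08
Leg 3 (179°, 5.9 km): east 5.9 sin 179° = 0.10, north 5.9 cos 179° = -5.90
Leg 4 (254°, 22.4 km): east 22.4 sin 254° = -21.53, north 22.4 cos 254° = -6.17
Net east component: -17.94 km.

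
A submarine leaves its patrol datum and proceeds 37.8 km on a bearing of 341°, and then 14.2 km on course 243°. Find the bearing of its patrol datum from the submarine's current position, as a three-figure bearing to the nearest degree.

140°

Leg 1 (341°, 37.8 km): east 37.8 sin 341° = -12.31, north 37.8 cos 341° = 35.74
Leg 2 (243°, 14.2 km): east 14.2 sin 243° = -12.65, north 14.2 cos 243° = -6.45
Net displacement: -24.96 east, 29.29 north. Direction back to start is (24.96, -29.29): bearing = atan2(24.96, -29.29) mod 360° = 139.57° ≈ 140°.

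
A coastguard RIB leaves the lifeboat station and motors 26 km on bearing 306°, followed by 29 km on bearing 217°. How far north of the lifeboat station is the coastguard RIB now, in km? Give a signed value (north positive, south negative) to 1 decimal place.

-7.9 km

Leg 1 (306°, 26 km): east 26 sin 306° = -21.03, north 26 cos 306° = 15.28
Leg 2 (217°, 29 km): east 29 sin 217° = -17.45, north 29 cos 217° = -23.16
Net north component: -7.88 km.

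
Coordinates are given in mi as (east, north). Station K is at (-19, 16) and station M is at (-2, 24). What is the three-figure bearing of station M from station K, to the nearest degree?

065°

Δeast = -2 − -19 = 17.00; Δnorth = 24 − 16 = 8.00.
Bearing = atan2(Δeast, Δnorth) mod 360° = 64.80° ≈ 065°.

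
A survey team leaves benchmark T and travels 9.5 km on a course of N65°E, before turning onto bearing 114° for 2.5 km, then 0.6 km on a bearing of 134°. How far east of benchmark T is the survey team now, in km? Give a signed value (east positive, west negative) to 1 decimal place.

11.3 km

Leg 1 (N65°E, 9.5 km): east 9.5 sin 65° = 8.61, north 9.5 cos 65° = 4.01
Leg 2 (114°, 2.5 km): east 2.5 sin 114° = 2.28, north 2.5 cos 114° = -1.02
Leg 3 (134°, 0.6 km): east 0.6 sin 134° = 0.43, north 0.6 cos 134° = -0.42
Net east component: 11.33 km.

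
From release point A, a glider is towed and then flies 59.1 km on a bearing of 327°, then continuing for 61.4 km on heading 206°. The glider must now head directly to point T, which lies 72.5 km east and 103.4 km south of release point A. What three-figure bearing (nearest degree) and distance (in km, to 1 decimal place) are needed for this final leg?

127°, 164.0 km

Leg 1 (327°, 59.1 km): east 59.1 sin 327° = -32.19, north 59.1 cos 327° = 49.57
Leg 2 (206°, 61.4 km): east 61.4 sin 206° = -26.92, north 61.4 cos 206° = -55.19
Current position: (-59.10, -5.62). Target: (72.5, -103.4). Remaining: Δeast = 131.60, Δnorth = -97.78.
Bearing = atan2(131.60, -97.78) mod 360° = 126.61°; distance = √((131.60)² + (-97.78)²) = 163.953 km.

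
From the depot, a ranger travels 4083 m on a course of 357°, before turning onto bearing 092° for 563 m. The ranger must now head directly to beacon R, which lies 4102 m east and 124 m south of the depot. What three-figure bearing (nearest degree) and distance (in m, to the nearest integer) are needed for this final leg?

138°, 5619 m

Leg 1 (357°, 4083 m): east 4083 sin 357° = -213.69, north 4083 cos 357° = 4077.40
Leg 2 (092°, 563 m): east 563 sin 92° = 562.66, north 563 cos 92° = -19.65
Current position: (348.97, 4057.76). Target: (4102, -124). Remaining: Δeast = 3753.03, Δnorth = -4181.76.
Bearing = atan2(3753.03, -4181.76) mod 360° = 138.09°; distance = √((3753.03)² + (-4181.76)²) = 5618.925 m.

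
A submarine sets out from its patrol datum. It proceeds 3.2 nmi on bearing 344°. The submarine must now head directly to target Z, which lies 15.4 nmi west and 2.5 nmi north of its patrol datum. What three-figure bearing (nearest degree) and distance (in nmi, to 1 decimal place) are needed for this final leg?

268°, 14.5 nmi

Leg 1 (344°, 3.2 nmi): east 3.2 sin 344° = -0.88, north 3.2 cos 344° = 3.08
Current position: (-0.88, 3.08). Target: (-15.4, 2.5). Remaining: Δeast = -14.52, Δnorth = -0.58.
Bearing = atan2(-14.52, -0.58) mod 360° = 267.73°; distance = √((-14.52)² + (-0.58)²) = 14.529 nmi.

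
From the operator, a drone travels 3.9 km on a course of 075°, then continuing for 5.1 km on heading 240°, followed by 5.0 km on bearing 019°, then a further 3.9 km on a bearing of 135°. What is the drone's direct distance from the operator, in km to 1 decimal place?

3.8 km

Leg 1 (075°, 3.9 km): east 3.9 sin 75° = 3.77, north 3.9 cos 75° = 1.01
Leg 2 (240°, 5.1 km): east 5.1 sin 240° = -4.42, north 5.1 cos 240° = -2.55
Leg 3 (019°, 5.0 km): east 5.0 sin 19° = 1.63, north 5.0 cos 19° = 4.73
Leg 4 (135°, 3.9 km): east 3.9 sin 135° = 2.76, north 3.9 cos 135° = -2.76
Net: 3.74 east, 0.43 north. Distance = √((3.74)² + (0.43)²) = 3.761 km.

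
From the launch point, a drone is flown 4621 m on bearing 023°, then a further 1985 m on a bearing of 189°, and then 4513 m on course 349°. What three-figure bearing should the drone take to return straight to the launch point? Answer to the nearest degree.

185°

Leg 1 (023°, 4621 m): east 4621 sin 23° = 1805.57, north 4621 cos 23° = 4253.65
Leg 2 (189°, 1985 m): east 1985 sin 189° = -310.52, north 1985 cos 189° = -1960.56
Leg 3 (349°, 4513 m): east 4513 sin 349° = -861.12, north 4513 cos 349° = 4430.08
Net displacement: 633.93 east, 6723.18 north. Direction back to start is (-633.93, -6723.18): bearing = atan2(-633.93, -6723.18) mod 360° = 185.39° ≈ 185°.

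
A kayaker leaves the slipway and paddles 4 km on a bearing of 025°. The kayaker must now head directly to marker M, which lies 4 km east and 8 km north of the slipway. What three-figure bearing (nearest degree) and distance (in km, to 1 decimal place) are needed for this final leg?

028°, 4.9 km

Leg 1 (025°, 4 km): east 4 sin 25° = 1.69, north 4 cos 25° = 3.63
Current position: (1.69, 3.63). Target: (4, 8). Remaining: Δeast = 2.31, Δnorth = 4.37.
Bearing = atan2(2.31, 4.37) mod 360° = 27.83°; distance = √((2.31)² + (4.37)²) = 4.947 km.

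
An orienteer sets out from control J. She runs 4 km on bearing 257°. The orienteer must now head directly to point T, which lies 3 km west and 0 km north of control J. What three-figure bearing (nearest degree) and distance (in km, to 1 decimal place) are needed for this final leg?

045°, 1.3 km

Leg 1 (257°, 4 km): east 4 sin 257° = -3.90, north 4 cos 257° = -0.90
Current position: (-3.90, -0.90). Target: (-3, 0). Remaining: Δeast = 0.90, Δnorth = 0.90.
Bearing = atan2(0.90, 0.90) mod 360° = 44.93°; distance = √((0.90)² + (0.90)²) = 1.271 km.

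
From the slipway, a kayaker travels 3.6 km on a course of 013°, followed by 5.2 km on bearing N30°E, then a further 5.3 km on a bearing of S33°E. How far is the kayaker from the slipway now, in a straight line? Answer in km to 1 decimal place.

Leg 1 (013°, 3.6 km): east 3.6 sin 13° = 0.81, north 3.6 cos 13° = 3.51
Leg 2 (N30°E, 5.2 km): east 5.2 sin 30° = 2.60, north 5.2 cos 30° = 4.50
Leg 3 (S33°E, 5.3 km): east 5.3 sin 147° = 2.89, north 5.3 cos 147° = -4.44
Net: 6.30 east, 3.57 north. Distance = √((6.30)² + (3.57)²) = 7.236 km.

7.2 km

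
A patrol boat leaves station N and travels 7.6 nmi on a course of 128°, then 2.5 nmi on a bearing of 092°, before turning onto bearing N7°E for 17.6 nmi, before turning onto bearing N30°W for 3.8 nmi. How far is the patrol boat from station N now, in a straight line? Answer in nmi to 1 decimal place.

Leg 1 (128°, 7.6 nmi): east 7.6 sin 128° = 5.99, north 7.6 cos 128° = -4.68
Leg 2 (092°, 2.5 nmi): east 2.5 sin 92° = 2.50, north 2.5 cos 92° = -0.09
Leg 3 (N7°E, 17.6 nmi): east 17.6 sin 7° = 2.14, north 17.6 cos 7° = 17.47
Leg 4 (N30°W, 3.8 nmi): east 3.8 sin 330° = -1.90, north 3.8 cos 330° = 3.29
Net: 8.73 east, 15.99 north. Distance = √((8.73)² + (15.99)²) = 18.222 nmi.

18.2 nmi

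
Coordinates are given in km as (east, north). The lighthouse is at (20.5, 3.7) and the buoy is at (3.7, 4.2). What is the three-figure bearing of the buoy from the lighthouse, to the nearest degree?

Δeast = 3.7 − 20.5 = -16.80; Δnorth = 4.2 − 3.7 = 0.50.
Bearing = atan2(Δeast, Δnorth) mod 360° = 271.70° ≈ 272°.

272°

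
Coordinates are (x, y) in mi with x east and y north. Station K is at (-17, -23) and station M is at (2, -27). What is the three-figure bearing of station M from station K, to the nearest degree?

102°

Δeast = 2 − -17 = 19.00; Δnorth = -27 − -23 = -4.00.
Bearing = atan2(Δeast, Δnorth) mod 360° = 101.89° ≈ 102°.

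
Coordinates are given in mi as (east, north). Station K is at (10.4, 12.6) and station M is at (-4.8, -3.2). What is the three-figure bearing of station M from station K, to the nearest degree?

224°

Δeast = -4.8 − 10.4 = -15.20; Δnorth = -3.2 − 12.6 = -15.80.
Bearing = atan2(Δeast, Δnorth) mod 360° = 223.89° ≈ 224°.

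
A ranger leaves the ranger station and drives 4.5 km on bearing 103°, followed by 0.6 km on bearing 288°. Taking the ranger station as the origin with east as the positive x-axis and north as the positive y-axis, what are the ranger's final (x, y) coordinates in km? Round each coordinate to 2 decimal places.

(3.81, -0.83)

Leg 1 (103°, 4.5 km): east 4.5 sin 103° = 4.38, north 4.5 cos 103° = -1.01
Leg 2 (288°, 0.6 km): east 0.6 sin 288° = -0.57, north 0.6 cos 288° = 0.19
Summing: 3.81 km east, -0.83 km north → (3.81, -0.83).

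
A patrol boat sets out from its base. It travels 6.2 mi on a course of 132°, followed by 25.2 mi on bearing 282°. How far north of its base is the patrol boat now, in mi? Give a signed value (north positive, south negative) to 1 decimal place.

Leg 1 (132°, 6.2 mi): east 6.2 sin 132° = 4.61, north 6.2 cos 132° = -4.15
Leg 2 (282°, 25.2 mi): east 25.2 sin 282° = -24.65, north 25.2 cos 282° = 5.24
Net north component: 1.09 mi.

1.1 mi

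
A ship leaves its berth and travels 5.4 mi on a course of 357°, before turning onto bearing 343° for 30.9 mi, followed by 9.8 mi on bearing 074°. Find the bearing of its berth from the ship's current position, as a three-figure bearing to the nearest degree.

180°

Leg 1 (357°, 5.4 mi): east 5.4 sin 357° = -0.28, north 5.4 cos 357° = 5.39
Leg 2 (343°, 30.9 mi): east 30.9 sin 343° = -9.03, north 30.9 cos 343° = 29.55
Leg 3 (074°, 9.8 mi): east 9.8 sin 74° = 9.42, north 9.8 cos 74° = 2.70
Net displacement: 0.10 east, 37.64 north. Direction back to start is (-0.10, -37.64): bearing = atan2(-0.10, -37.64) mod 360° = 180.16° ≈ 180°.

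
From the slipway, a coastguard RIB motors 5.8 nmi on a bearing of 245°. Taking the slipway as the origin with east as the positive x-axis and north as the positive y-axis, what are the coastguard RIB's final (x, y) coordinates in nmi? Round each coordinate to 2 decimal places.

(-5.26, -2.45)

Leg 1 (245°, 5.8 nmi): east 5.8 sin 245° = -5.26, north 5.8 cos 245° = -2.45
Summing: -5.26 nmi east, -2.45 nmi north → (-5.26, -2.45).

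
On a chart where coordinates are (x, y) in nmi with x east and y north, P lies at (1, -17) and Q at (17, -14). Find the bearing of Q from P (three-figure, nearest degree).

Δeast = 17 − 1 = 16.00; Δnorth = -14 − -17 = 3.00.
Bearing = atan2(Δeast, Δnorth) mod 360° = 79.38° ≈ 079°.

079°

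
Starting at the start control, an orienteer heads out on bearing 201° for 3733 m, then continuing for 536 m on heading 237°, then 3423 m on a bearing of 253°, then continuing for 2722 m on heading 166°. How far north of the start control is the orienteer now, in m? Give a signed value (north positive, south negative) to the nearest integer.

-7419 m

Leg 1 (201°, 3733 m): east 3733 sin 201° = -1337.79, north 3733 cos 201° = -3485.06
Leg 2 (237°, 536 m): east 536 sin 237° = -449.53, north 536 cos 237° = -291.93
Leg 3 (253°, 3423 m): east 3423 sin 253° = -3273.43, north 3423 cos 253° = -1000.79
Leg 4 (166°, 2722 m): east 2722 sin 166° = 658.51, north 2722 cos 166° = -2641.14
Net north component: -7418.92 m.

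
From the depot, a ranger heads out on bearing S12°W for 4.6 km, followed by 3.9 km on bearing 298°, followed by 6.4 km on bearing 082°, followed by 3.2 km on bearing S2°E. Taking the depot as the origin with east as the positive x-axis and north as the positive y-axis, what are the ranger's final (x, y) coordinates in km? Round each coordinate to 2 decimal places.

Leg 1 (S12°W, 4.6 km): east 4.6 sin 192° = -0.96, north 4.6 cos 192° = -4.50
Leg 2 (298°, 3.9 km): east 3.9 sin 298° = -3.44, north 3.9 cos 298° = 1.83
Leg 3 (082°, 6.4 km): east 6.4 sin 82° = 6.34, north 6.4 cos 82° = 0.89
Leg 4 (S2°E, 3.2 km): east 3.2 sin 178° = 0.11, north 3.2 cos 178° = -3.20
Summing: 2.05 km east, -4.98 km north → (2.05, -4.98).

(2.05, -4.98)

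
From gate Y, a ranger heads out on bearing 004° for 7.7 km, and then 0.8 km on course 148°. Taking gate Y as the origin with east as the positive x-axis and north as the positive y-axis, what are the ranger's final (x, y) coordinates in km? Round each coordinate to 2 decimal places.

Leg 1 (004°, 7.7 km): east 7.7 sin 4° = 0.54, north 7.7 cos 4° = 7.68
Leg 2 (148°, 0.8 km): east 0.8 sin 148° = 0.42, north 0.8 cos 148° = -0.68
Summing: 0.96 km east, 7.00 km north → (0.96, 7.00).

(0.96, 7.00)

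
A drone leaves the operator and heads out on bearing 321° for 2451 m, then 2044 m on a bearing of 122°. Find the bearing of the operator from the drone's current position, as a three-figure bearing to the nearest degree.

193°

Leg 1 (321°, 2451 m): east 2451 sin 321° = -1542.46, north 2451 cos 321° = 1904.78
Leg 2 (122°, 2044 m): east 2044 sin 122° = 1733.41, north 2044 cos 122° = -1083.15
Net displacement: 190.95 east, 821.63 north. Direction back to start is (-190.95, -821.63): bearing = atan2(-190.95, -821.63) mod 360° = 193.08° ≈ 193°.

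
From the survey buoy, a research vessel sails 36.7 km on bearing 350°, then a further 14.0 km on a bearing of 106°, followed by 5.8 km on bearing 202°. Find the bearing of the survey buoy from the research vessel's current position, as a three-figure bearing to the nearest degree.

Leg 1 (350°, 36.7 km): east 36.7 sin 350° = -6.37, north 36.7 cos 350° = 36.14
Leg 2 (106°, 14.0 km): east 14.0 sin 106° = 13.46, north 14.0 cos 106° = -3.86
Leg 3 (202°, 5.8 km): east 5.8 sin 202° = -2.17, north 5.8 cos 202° = -5.38
Net displacement: 4.91 east, 26.91 north. Direction back to start is (-4.91, -26.91): bearing = atan2(-4.91, -26.91) mod 360° = 190.35° ≈ 190°.

190°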